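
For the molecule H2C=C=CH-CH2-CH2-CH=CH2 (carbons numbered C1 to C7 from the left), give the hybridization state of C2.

C2 carries 2 σ bonds, plus two π bonds, giving a steric number of 2, so it is sp.

sp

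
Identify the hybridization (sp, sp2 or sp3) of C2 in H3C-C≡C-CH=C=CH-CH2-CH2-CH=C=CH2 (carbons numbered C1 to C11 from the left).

sp

C2 is sp: 2 σ bonds, plus two π bonds, 2 electron-density regions.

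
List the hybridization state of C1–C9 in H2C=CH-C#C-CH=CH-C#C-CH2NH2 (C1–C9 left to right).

C1 is sp2: 3 σ bonds, plus one π bond, 3 electron-density regions.
C2: 3 σ bonds, plus one π bond; 3 regions of electron density → sp2.
C3: 2 σ bonds, plus two π bonds; 2 regions of electron density → sp.
C4 is sp: 2 σ bonds, plus two π bonds, 2 electron-density regions.
C5: 3 σ bonds, plus one π bond — 3 electron domains, sp2.
C6: 3 σ bonds, plus one π bond; 3 regions of electron density → sp2.
C7 — 2 σ bonds, plus two π bonds. Steric number 2, so sp.
C8 has 2 σ bonds, plus two π bonds: steric number 2 → sp.
C9 — 4 σ bonds. Steric number 4, so sp3.

C1 sp2, C2 sp2, C3 sp, C4 sp, C5 sp2, C6 sp2, C7 sp, C8 sp, C9 sp3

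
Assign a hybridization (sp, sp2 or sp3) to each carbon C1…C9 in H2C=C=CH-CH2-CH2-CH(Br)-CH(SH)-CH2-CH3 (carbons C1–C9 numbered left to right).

C1 (3 σ bonds, plus one π bond) has steric number 3: sp2.
C2 (2 σ bonds, plus two π bonds) has steric number 2: sp.
C3 — 3 σ bonds, plus one π bond. Steric number 3, so sp2.
C4 has 4 σ bonds: steric number 4 → sp3.
C5: 4 σ bonds; 4 regions of electron density → sp3.
C6 carries 4 σ bonds, giving a steric number of 4, so it is sp3.
C7: 4 σ bonds; 4 regions of electron density → sp3.
C8 (4 σ bonds) has steric number 4: sp3.
C9 (4 σ bonds) has steric number 4: sp3.

C1 sp2, C2 sp, C3 sp2, C4 sp3, C5 sp3, C6 sp3, C7 sp3, C8 sp3, C9 sp3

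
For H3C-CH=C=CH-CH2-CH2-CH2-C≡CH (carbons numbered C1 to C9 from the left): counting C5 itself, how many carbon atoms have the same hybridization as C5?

C5 is sp3 (only σ bonds).
C1: sp3 ✓
C2: sp2
C3: sp
C4: sp2
C5: sp3 ✓
C6: sp3 ✓
C7: sp3 ✓
C8: sp
C9: sp
4 carbons are sp3.

4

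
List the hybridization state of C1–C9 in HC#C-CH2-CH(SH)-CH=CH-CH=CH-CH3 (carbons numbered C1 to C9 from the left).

C1 has 2 σ bonds, plus two π bonds: steric number 2 → sp.
C2 is sp: 2 σ bonds, plus two π bonds, 2 electron-density regions.
C3 has 4 σ bonds: steric number 4 → sp3.
C4: 4 σ bonds — 4 electron domains, sp3.
C5: 3 σ bonds, plus one π bond; 3 regions of electron density → sp2.
C6 carries 3 σ bonds, plus one π bond, giving a steric number of 3, so it is sp2.
C7 carries 3 σ bonds, plus one π bond, giving a steric number of 3, so it is sp2.
C8: 3 σ bonds, plus one π bond; 3 regions of electron density → sp2.
C9 (4 σ bonds) has steric number 4: sp3.

C1 sp, C2 sp, C3 sp3, C4 sp3, C5 sp2, C6 sp2, C7 sp2, C8 sp2, C9 sp3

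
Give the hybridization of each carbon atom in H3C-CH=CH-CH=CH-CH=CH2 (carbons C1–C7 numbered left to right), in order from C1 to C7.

C1 sp3, C2 sp2, C3 sp2, C4 sp2, C5 sp2, C6 sp2, C7 sp2

C1 carries 4 σ bonds, giving a steric number of 4, so it is sp3.
C2: 3 σ bonds, plus one π bond; 3 regions of electron density → sp2.
C3 (3 σ bonds, plus one π bond) has steric number 3: sp2.
C4 (3 σ bonds, plus one π bond) has steric number 3: sp2.
C5 has 3 σ bonds, plus one π bond: steric number 3 → sp2.
C6: 3 σ bonds, plus one π bond — 3 electron domains, sp2.
C7: 3 σ bonds, plus one π bond; 3 regions of electron density → sp2.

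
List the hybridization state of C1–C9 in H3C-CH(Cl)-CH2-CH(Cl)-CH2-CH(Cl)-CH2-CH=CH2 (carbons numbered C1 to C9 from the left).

C1 sp3, C2 sp3, C3 sp3, C4 sp3, C5 sp3, C6 sp3, C7 sp3, C8 sp2, C9 sp2

C1 (4 σ bonds) has steric number 4: sp3.
C2 carries 4 σ bonds, giving a steric number of 4, so it is sp3.
C3 carries 4 σ bonds, giving a steric number of 4, so it is sp3.
C4 (4 σ bonds) has steric number 4: sp3.
C5: 4 σ bonds — 4 electron domains, sp3.
C6: 4 σ bonds — 4 electron domains, sp3.
C7 has 4 σ bonds: steric number 4 → sp3.
C8 (3 σ bonds, plus one π bond) has steric number 3: sp2.
C9 (3 σ bonds, plus one π bond) has steric number 3: sp2.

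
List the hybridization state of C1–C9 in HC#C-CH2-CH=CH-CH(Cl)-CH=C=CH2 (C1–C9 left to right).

C1 carries 2 σ bonds, plus two π bonds, giving a steric number of 2, so it is sp.
C2 carries 2 σ bonds, plus two π bonds, giving a steric number of 2, so it is sp.
C3 carries 4 σ bonds, giving a steric number of 4, so it is sp3.
C4 — 3 σ bonds, plus one π bond. Steric number 3, so sp2.
C5 — 3 σ bonds, plus one π bond. Steric number 3, so sp2.
C6 is sp3: 4 σ bonds, 4 electron-density regions.
C7: 3 σ bonds, plus one π bond — 3 electron domains, sp2.
C8: 2 σ bonds, plus two π bonds — 2 electron domains, sp.
C9 has 3 σ bonds, plus one π bond: steric number 3 → sp2.

C1 sp, C2 sp, C3 sp3, C4 sp2, C5 sp2, C6 sp3, C7 sp2, C8 sp, C9 sp2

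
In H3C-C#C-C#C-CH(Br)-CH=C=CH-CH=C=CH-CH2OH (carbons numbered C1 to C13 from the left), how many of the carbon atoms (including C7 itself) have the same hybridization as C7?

4

C7 is sp2 (one π bond).
C1: sp3
C2: sp
C3: sp
C4: sp
C5: sp
C6: sp3
C7: sp2 ✓
C8: sp
C9: sp2 ✓
C10: sp2 ✓
C11: sp
C12: sp2 ✓
C13: sp3
4 carbons are sp2.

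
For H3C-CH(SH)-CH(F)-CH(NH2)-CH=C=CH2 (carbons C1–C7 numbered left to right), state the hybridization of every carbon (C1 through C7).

C1 carries 4 σ bonds, giving a steric number of 4, so it is sp3.
C2 (4 σ bonds) has steric number 4: sp3.
C3 (4 σ bonds) has steric number 4: sp3.
C4 carries 4 σ bonds, giving a steric number of 4, so it is sp3.
C5 (3 σ bonds, plus one π bond) has steric number 3: sp2.
C6: 2 σ bonds, plus two π bonds; 2 regions of electron density → sp.
C7: 3 σ bonds, plus one π bond — 3 electron domains, sp2.

C1 sp3, C2 sp3, C3 sp3, C4 sp3, C5 sp2, C6 sp, C7 sp2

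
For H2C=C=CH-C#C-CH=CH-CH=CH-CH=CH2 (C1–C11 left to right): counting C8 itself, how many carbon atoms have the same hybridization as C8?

8

C8 is sp2 (one π bond).
C1: sp2 ✓
C2: sp
C3: sp2 ✓
C4: sp
C5: sp
C6: sp2 ✓
C7: sp2 ✓
C8: sp2 ✓
C9: sp2 ✓
C10: sp2 ✓
C11: sp2 ✓
8 carbons are sp2.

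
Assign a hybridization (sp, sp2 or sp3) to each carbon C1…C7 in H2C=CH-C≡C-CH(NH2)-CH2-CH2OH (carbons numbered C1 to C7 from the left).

C1: 3 σ bonds, plus one π bond — 3 electron domains, sp2.
C2 has 3 σ bonds, plus one π bond: steric number 3 → sp2.
C3 (2 σ bonds, plus two π bonds) has steric number 2: sp.
C4 — 2 σ bonds, plus two π bonds. Steric number 2, so sp.
C5 has 4 σ bonds: steric number 4 → sp3.
C6: 4 σ bonds — 4 electron domains, sp3.
C7: 4 σ bonds; 4 regions of electron density → sp3.

C1 sp2, C2 sp2, C3 sp, C4 sp, C5 sp3, C6 sp3, C7 sp3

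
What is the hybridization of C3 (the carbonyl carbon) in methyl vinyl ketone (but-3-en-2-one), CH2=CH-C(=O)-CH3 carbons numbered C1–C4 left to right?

sp²

C3 (the carbonyl carbon): 3 σ bonds, plus one π bond — 3 electron domains, sp2.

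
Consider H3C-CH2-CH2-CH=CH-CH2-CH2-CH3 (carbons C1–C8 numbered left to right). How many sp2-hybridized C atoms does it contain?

2

C1: sp3
C2: sp3
C3: sp3
C4: sp2 ✓
C5: sp2 ✓
C6: sp3
C7: sp3
C8: sp3
C4, C5 → 2 sp2 carbons.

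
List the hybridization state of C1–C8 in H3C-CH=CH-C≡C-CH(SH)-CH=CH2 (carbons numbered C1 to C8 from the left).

C1 (4 σ bonds) has steric number 4: sp3.
C2: 3 σ bonds, plus one π bond; 3 regions of electron density → sp2.
C3 has 3 σ bonds, plus one π bond: steric number 3 → sp2.
C4: 2 σ bonds, plus two π bonds — 2 electron domains, sp.
C5 carries 2 σ bonds, plus two π bonds, giving a steric number of 2, so it is sp.
C6: 4 σ bonds — 4 electron domains, sp3.
C7: 3 σ bonds, plus one π bond — 3 electron domains, sp2.
C8 (3 σ bonds, plus one π bond) has steric number 3: sp2.

C1 sp3, C2 sp2, C3 sp2, C4 sp, C5 sp, C6 sp3, C7 sp2, C8 sp2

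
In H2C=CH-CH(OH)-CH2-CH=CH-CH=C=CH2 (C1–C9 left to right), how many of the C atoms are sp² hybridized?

6

C1: sp2 ✓
C2: sp2 ✓
C3: sp3
C4: sp3
C5: sp2 ✓
C6: sp2 ✓
C7: sp2 ✓
C8: sp
C9: sp2 ✓
C1, C2, C5, C6, C7, C9 → 6 sp2 carbons.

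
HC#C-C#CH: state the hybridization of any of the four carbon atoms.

Every carbon is part of a C≡C triple bond: two σ regions → sp.

sp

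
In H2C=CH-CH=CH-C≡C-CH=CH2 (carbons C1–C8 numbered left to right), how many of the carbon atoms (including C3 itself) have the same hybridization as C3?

C3 is sp2 (one π bond).
C1: sp2 ✓
C2: sp2 ✓
C3: sp2 ✓
C4: sp2 ✓
C5: sp
C6: sp
C7: sp2 ✓
C8: sp2 ✓
6 carbons are sp2.

6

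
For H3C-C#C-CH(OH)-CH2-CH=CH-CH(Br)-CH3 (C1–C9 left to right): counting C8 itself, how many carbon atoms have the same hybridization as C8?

C8 is sp3 (only σ bonds).
C1: sp3 ✓
C2: sp
C3: sp
C4: sp3 ✓
C5: sp3 ✓
C6: sp2
C7: sp2
C8: sp3 ✓
C9: sp3 ✓
5 carbons are sp3.

5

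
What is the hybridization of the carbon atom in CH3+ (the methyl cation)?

Three σ bonds to H, empty p orbital → sp2, trigonal planar.

sp^2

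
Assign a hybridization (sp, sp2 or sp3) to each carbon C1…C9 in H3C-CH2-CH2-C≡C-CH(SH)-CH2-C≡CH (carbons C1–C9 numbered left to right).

C1 sp3, C2 sp3, C3 sp3, C4 sp, C5 sp, C6 sp3, C7 sp3, C8 sp, C9 sp

C1: 4 σ bonds — 4 electron domains, sp3.
C2 is sp3: 4 σ bonds, 4 electron-density regions.
C3 has 4 σ bonds: steric number 4 → sp3.
C4 — 2 σ bonds, plus two π bonds. Steric number 2, so sp.
C5 has 2 σ bonds, plus two π bonds: steric number 2 → sp.
C6 is sp3: 4 σ bonds, 4 electron-density regions.
C7: 4 σ bonds — 4 electron domains, sp3.
C8: 2 σ bonds, plus two π bonds; 2 regions of electron density → sp.
C9 has 2 σ bonds, plus two π bonds: steric number 2 → sp.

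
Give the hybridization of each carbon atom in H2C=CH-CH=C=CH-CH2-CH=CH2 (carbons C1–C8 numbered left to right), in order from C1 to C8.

C1 is sp2: 3 σ bonds, plus one π bond, 3 electron-density regions.
C2 — 3 σ bonds, plus one π bond. Steric number 3, so sp2.
C3 carries 3 σ bonds, plus one π bond, giving a steric number of 3, so it is sp2.
C4 carries 2 σ bonds, plus two π bonds, giving a steric number of 2, so it is sp.
C5 (3 σ bonds, plus one π bond) has steric number 3: sp2.
C6 (4 σ bonds) has steric number 4: sp3.
C7 — 3 σ bonds, plus one π bond. Steric number 3, so sp2.
C8 has 3 σ bonds, plus one π bond: steric number 3 → sp2.

C1 sp2, C2 sp2, C3 sp2, C4 sp, C5 sp2, C6 sp3, C7 sp2, C8 sp2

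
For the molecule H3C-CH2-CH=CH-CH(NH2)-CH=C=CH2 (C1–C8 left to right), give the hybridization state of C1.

sp3

C1: 4 σ bonds; 4 regions of electron density → sp3.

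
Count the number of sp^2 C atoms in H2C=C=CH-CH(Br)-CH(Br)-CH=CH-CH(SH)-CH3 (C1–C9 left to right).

4

C1: sp2 ✓
C2: sp
C3: sp2 ✓
C4: sp3
C5: sp3
C6: sp2 ✓
C7: sp2 ✓
C8: sp3
C9: sp3
C1, C3, C6, C7 → 4 sp2 carbons.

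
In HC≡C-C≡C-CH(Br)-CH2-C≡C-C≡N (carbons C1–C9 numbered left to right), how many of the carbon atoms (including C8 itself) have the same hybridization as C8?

7

C8 is sp (two π bonds).
C1: sp ✓
C2: sp ✓
C3: sp ✓
C4: sp ✓
C5: sp3
C6: sp3
C7: sp ✓
C8: sp ✓
C9: sp ✓
7 carbons are sp.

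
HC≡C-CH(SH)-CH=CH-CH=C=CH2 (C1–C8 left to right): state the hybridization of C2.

C2 (2 σ bonds, plus two π bonds) has steric number 2: sp.

sp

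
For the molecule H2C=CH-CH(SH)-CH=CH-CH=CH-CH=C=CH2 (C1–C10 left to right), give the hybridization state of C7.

C7 carries 3 σ bonds, plus one π bond, giving a steric number of 3, so it is sp2.

sp²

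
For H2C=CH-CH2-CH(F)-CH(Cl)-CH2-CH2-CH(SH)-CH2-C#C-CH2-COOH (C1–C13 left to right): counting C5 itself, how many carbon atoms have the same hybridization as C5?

C5 is sp3 (only σ bonds).
C1: sp2
C2: sp2
C3: sp3 ✓
C4: sp3 ✓
C5: sp3 ✓
C6: sp3 ✓
C7: sp3 ✓
C8: sp3 ✓
C9: sp3 ✓
C10: sp
C11: sp
C12: sp3 ✓
C13: sp2
8 carbons are sp3.

8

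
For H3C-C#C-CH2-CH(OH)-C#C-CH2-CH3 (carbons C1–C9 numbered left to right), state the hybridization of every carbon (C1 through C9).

C1 has 4 σ bonds: steric number 4 → sp3.
C2 (2 σ bonds, plus two π bonds) has steric number 2: sp.
C3: 2 σ bonds, plus two π bonds; 2 regions of electron density → sp.
C4: 4 σ bonds; 4 regions of electron density → sp3.
C5 (4 σ bonds) has steric number 4: sp3.
C6: 2 σ bonds, plus two π bonds — 2 electron domains, sp.
C7 — 2 σ bonds, plus two π bonds. Steric number 2, so sp.
C8 carries 4 σ bonds, giving a steric number of 4, so it is sp3.
C9 (4 σ bonds) has steric number 4: sp3.

C1 sp3, C2 sp, C3 sp, C4 sp3, C5 sp3, C6 sp, C7 sp, C8 sp3, C9 sp3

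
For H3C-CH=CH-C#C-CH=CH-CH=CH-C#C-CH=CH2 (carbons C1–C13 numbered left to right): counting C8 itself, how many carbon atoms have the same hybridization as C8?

8

C8 is sp2 (one π bond).
C1: sp3
C2: sp2 ✓
C3: sp2 ✓
C4: sp
C5: sp
C6: sp2 ✓
C7: sp2 ✓
C8: sp2 ✓
C9: sp2 ✓
C10: sp
C11: sp
C12: sp2 ✓
C13: sp2 ✓
8 carbons are sp2.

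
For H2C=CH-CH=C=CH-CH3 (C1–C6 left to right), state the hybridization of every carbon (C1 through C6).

C1 is sp2: 3 σ bonds, plus one π bond, 3 electron-density regions.
C2 carries 3 σ bonds, plus one π bond, giving a steric number of 3, so it is sp2.
C3 has 3 σ bonds, plus one π bond: steric number 3 → sp2.
C4 has 2 σ bonds, plus two π bonds: steric number 2 → sp.
C5 — 3 σ bonds, plus one π bond. Steric number 3, so sp2.
C6 (4 σ bonds) has steric number 4: sp3.

C1 sp2, C2 sp2, C3 sp2, C4 sp, C5 sp2, C6 sp3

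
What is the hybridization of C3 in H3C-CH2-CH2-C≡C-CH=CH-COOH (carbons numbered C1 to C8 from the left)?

C3: 4 σ bonds — 4 electron domains, sp3.

sp^3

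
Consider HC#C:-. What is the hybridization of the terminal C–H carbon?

The terminal C–H carbon: 2 σ bonds, plus two π bonds; 2 regions of electron density → sp.

sp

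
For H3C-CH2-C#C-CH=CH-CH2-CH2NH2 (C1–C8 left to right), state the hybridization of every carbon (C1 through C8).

C1 sp3, C2 sp3, C3 sp, C4 sp, C5 sp2, C6 sp2, C7 sp3, C8 sp3

C1 carries 4 σ bonds, giving a steric number of 4, so it is sp3.
C2 is sp3: 4 σ bonds, 4 electron-density regions.
C3 carries 2 σ bonds, plus two π bonds, giving a steric number of 2, so it is sp.
C4: 2 σ bonds, plus two π bonds — 2 electron domains, sp.
C5 (3 σ bonds, plus one π bond) has steric number 3: sp2.
C6 is sp2: 3 σ bonds, plus one π bond, 3 electron-density regions.
C7 — 4 σ bonds. Steric number 4, so sp3.
C8 — 4 σ bonds. Steric number 4, so sp3.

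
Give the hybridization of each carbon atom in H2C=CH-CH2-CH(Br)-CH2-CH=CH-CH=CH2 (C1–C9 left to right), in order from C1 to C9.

C1: 3 σ bonds, plus one π bond — 3 electron domains, sp2.
C2: 3 σ bonds, plus one π bond; 3 regions of electron density → sp2.
C3 — 4 σ bonds. Steric number 4, so sp3.
C4: 4 σ bonds; 4 regions of electron density → sp3.
C5 — 4 σ bonds. Steric number 4, so sp3.
C6 — 3 σ bonds, plus one π bond. Steric number 3, so sp2.
C7 carries 3 σ bonds, plus one π bond, giving a steric number of 3, so it is sp2.
C8: 3 σ bonds, plus one π bond; 3 regions of electron density → sp2.
C9: 3 σ bonds, plus one π bond — 3 electron domains, sp2.

C1 sp2, C2 sp2, C3 sp3, C4 sp3, C5 sp3, C6 sp2, C7 sp2, C8 sp2, C9 sp2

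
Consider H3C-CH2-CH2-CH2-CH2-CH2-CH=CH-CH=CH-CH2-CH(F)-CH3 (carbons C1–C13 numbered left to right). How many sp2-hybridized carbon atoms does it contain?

4

C1: sp3
C2: sp3
C3: sp3
C4: sp3
C5: sp3
C6: sp3
C7: sp2 ✓
C8: sp2 ✓
C9: sp2 ✓
C10: sp2 ✓
C11: sp3
C12: sp3
C13: sp3
C7, C8, C9, C10 → 4 sp2 carbons.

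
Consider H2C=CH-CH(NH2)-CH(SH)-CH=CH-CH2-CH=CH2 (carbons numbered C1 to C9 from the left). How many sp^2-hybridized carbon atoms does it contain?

6

C1: sp2 ✓
C2: sp2 ✓
C3: sp3
C4: sp3
C5: sp2 ✓
C6: sp2 ✓
C7: sp3
C8: sp2 ✓
C9: sp2 ✓
C1, C2, C5, C6, C8, C9 → 6 sp2 carbons.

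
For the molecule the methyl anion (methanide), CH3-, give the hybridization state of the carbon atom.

sp^3

Three σ bonds + one lone pair = steric number 4 → sp3, pyramidal.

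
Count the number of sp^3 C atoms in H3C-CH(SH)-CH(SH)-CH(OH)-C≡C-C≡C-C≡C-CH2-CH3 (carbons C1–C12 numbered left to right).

6

C1: sp3 ✓
C2: sp3 ✓
C3: sp3 ✓
C4: sp3 ✓
C5: sp
C6: sp
C7: sp
C8: sp
C9: sp
C10: sp
C11: sp3 ✓
C12: sp3 ✓
C1, C2, C3, C4, C11, C12 → 6 sp3 carbons.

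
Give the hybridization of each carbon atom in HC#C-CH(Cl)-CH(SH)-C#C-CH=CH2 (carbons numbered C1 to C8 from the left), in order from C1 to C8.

C1 sp, C2 sp, C3 sp3, C4 sp3, C5 sp, C6 sp, C7 sp2, C8 sp2

C1 (2 σ bonds, plus two π bonds) has steric number 2: sp.
C2 (2 σ bonds, plus two π bonds) has steric number 2: sp.
C3 has 4 σ bonds: steric number 4 → sp3.
C4 — 4 σ bonds. Steric number 4, so sp3.
C5: 2 σ bonds, plus two π bonds — 2 electron domains, sp.
C6 carries 2 σ bonds, plus two π bonds, giving a steric number of 2, so it is sp.
C7 is sp2: 3 σ bonds, plus one π bond, 3 electron-density regions.
C8 is sp2: 3 σ bonds, plus one π bond, 3 electron-density regions.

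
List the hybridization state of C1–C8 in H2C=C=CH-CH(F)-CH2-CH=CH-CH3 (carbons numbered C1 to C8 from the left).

C1 sp2, C2 sp, C3 sp2, C4 sp3, C5 sp3, C6 sp2, C7 sp2, C8 sp3

C1 has 3 σ bonds, plus one π bond: steric number 3 → sp2.
C2: 2 σ bonds, plus two π bonds — 2 electron domains, sp.
C3 is sp2: 3 σ bonds, plus one π bond, 3 electron-density regions.
C4 — 4 σ bonds. Steric number 4, so sp3.
C5 is sp3: 4 σ bonds, 4 electron-density regions.
C6 carries 3 σ bonds, plus one π bond, giving a steric number of 3, so it is sp2.
C7 (3 σ bonds, plus one π bond) has steric number 3: sp2.
C8 carries 4 σ bonds, giving a steric number of 4, so it is sp3.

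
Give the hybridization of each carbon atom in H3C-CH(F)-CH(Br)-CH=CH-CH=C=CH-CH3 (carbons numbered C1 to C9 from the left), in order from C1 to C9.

C1 — 4 σ bonds. Steric number 4, so sp3.
C2 (4 σ bonds) has steric number 4: sp3.
C3: 4 σ bonds; 4 regions of electron density → sp3.
C4 (3 σ bonds, plus one π bond) has steric number 3: sp2.
C5: 3 σ bonds, plus one π bond; 3 regions of electron density → sp2.
C6 carries 3 σ bonds, plus one π bond, giving a steric number of 3, so it is sp2.
C7 is sp: 2 σ bonds, plus two π bonds, 2 electron-density regions.
C8 has 3 σ bonds, plus one π bond: steric number 3 → sp2.
C9: 4 σ bonds — 4 electron domains, sp3.

C1 sp3, C2 sp3, C3 sp3, C4 sp2, C5 sp2, C6 sp2, C7 sp, C8 sp2, C9 sp3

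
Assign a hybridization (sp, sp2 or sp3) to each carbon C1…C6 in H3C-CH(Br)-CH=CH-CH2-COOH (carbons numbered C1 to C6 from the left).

C1 sp3, C2 sp3, C3 sp2, C4 sp2, C5 sp3, C6 sp2

C1: 4 σ bonds; 4 regions of electron density → sp3.
C2: 4 σ bonds — 4 electron domains, sp3.
C3 (3 σ bonds, plus one π bond) has steric number 3: sp2.
C4: 3 σ bonds, plus one π bond — 3 electron domains, sp2.
C5 has 4 σ bonds: steric number 4 → sp3.
C6 is sp2: 3 σ bonds, plus one π bond, 3 electron-density regions.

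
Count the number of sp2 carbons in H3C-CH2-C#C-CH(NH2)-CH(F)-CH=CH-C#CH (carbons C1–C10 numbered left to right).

2

C1: sp3
C2: sp3
C3: sp
C4: sp
C5: sp3
C6: sp3
C7: sp2 ✓
C8: sp2 ✓
C9: sp
C10: sp
C7, C8 → 2 sp2 carbons.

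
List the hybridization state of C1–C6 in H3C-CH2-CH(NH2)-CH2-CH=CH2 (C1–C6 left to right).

C1 sp3, C2 sp3, C3 sp3, C4 sp3, C5 sp2, C6 sp2

C1 — 4 σ bonds. Steric number 4, so sp3.
C2 (4 σ bonds) has steric number 4: sp3.
C3 carries 4 σ bonds, giving a steric number of 4, so it is sp3.
C4: 4 σ bonds; 4 regions of electron density → sp3.
C5 (3 σ bonds, plus one π bond) has steric number 3: sp2.
C6 is sp2: 3 σ bonds, plus one π bond, 3 electron-density regions.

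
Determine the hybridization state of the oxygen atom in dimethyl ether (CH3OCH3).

Two σ bonds + two lone pairs = steric number 4 → sp3.

sp³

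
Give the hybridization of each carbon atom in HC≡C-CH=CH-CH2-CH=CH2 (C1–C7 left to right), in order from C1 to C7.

C1 sp, C2 sp, C3 sp2, C4 sp2, C5 sp3, C6 sp2, C7 sp2

C1: 2 σ bonds, plus two π bonds; 2 regions of electron density → sp.
C2 (2 σ bonds, plus two π bonds) has steric number 2: sp.
C3 carries 3 σ bonds, plus one π bond, giving a steric number of 3, so it is sp2.
C4: 3 σ bonds, plus one π bond; 3 regions of electron density → sp2.
C5 (4 σ bonds) has steric number 4: sp3.
C6 — 3 σ bonds, plus one π bond. Steric number 3, so sp2.
C7 has 3 σ bonds, plus one π bond: steric number 3 → sp2.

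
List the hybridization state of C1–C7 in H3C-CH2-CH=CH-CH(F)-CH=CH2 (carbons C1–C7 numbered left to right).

C1 sp3, C2 sp3, C3 sp2, C4 sp2, C5 sp3, C6 sp2, C7 sp2

C1 — 4 σ bonds. Steric number 4, so sp3.
C2 has 4 σ bonds: steric number 4 → sp3.
C3 — 3 σ bonds, plus one π bond. Steric number 3, so sp2.
C4 is sp2: 3 σ bonds, plus one π bond, 3 electron-density regions.
C5 — 4 σ bonds. Steric number 4, so sp3.
C6 has 3 σ bonds, plus one π bond: steric number 3 → sp2.
C7 is sp2: 3 σ bonds, plus one π bond, 3 electron-density regions.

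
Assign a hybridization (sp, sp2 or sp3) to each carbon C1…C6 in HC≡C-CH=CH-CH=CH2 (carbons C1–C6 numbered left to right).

C1 is sp: 2 σ bonds, plus two π bonds, 2 electron-density regions.
C2 — 2 σ bonds, plus two π bonds. Steric number 2, so sp.
C3 has 3 σ bonds, plus one π bond: steric number 3 → sp2.
C4 — 3 σ bonds, plus one π bond. Steric number 3, so sp2.
C5 carries 3 σ bonds, plus one π bond, giving a steric number of 3, so it is sp2.
C6 (3 σ bonds, plus one π bond) has steric number 3: sp2.

C1 sp, C2 sp, C3 sp2, C4 sp2, C5 sp2, C6 sp2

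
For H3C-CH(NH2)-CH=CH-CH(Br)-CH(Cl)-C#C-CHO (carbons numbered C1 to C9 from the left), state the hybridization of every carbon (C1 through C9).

C1 — 4 σ bonds. Steric number 4, so sp3.
C2: 4 σ bonds; 4 regions of electron density → sp3.
C3: 3 σ bonds, plus one π bond; 3 regions of electron density → sp2.
C4: 3 σ bonds, plus one π bond; 3 regions of electron density → sp2.
C5 is sp3: 4 σ bonds, 4 electron-density regions.
C6: 4 σ bonds; 4 regions of electron density → sp3.
C7 carries 2 σ bonds, plus two π bonds, giving a steric number of 2, so it is sp.
C8 — 2 σ bonds, plus two π bonds. Steric number 2, so sp.
C9 — 3 σ bonds, plus one π bond. Steric number 3, so sp2.

C1 sp3, C2 sp3, C3 sp2, C4 sp2, C5 sp3, C6 sp3, C7 sp, C8 sp, C9 sp2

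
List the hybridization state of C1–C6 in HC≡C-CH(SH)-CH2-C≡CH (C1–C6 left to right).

C1 sp, C2 sp, C3 sp3, C4 sp3, C5 sp, C6 sp

C1 has 2 σ bonds, plus two π bonds: steric number 2 → sp.
C2: 2 σ bonds, plus two π bonds; 2 regions of electron density → sp.
C3: 4 σ bonds — 4 electron domains, sp3.
C4 carries 4 σ bonds, giving a steric number of 4, so it is sp3.
C5 (2 σ bonds, plus two π bonds) has steric number 2: sp.
C6: 2 σ bonds, plus two π bonds; 2 regions of electron density → sp.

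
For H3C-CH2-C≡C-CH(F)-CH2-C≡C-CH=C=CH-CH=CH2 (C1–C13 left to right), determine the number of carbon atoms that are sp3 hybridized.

C1: sp3 ✓
C2: sp3 ✓
C3: sp
C4: sp
C5: sp3 ✓
C6: sp3 ✓
C7: sp
C8: sp
C9: sp2
C10: sp
C11: sp2
C12: sp2
C13: sp2
C1, C2, C5, C6 → 4 sp3 carbons.

4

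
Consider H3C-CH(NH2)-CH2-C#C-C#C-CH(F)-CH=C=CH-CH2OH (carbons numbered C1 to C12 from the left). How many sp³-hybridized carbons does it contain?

5

C1: sp3 ✓
C2: sp3 ✓
C3: sp3 ✓
C4: sp
C5: sp
C6: sp
C7: sp
C8: sp3 ✓
C9: sp2
C10: sp
C11: sp2
C12: sp3 ✓
C1, C2, C3, C8, C12 → 5 sp3 carbons.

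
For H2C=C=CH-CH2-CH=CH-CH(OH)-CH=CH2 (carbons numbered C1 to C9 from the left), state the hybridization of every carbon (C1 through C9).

C1: 3 σ bonds, plus one π bond — 3 electron domains, sp2.
C2 — 2 σ bonds, plus two π bonds. Steric number 2, so sp.
C3 has 3 σ bonds, plus one π bond: steric number 3 → sp2.
C4 is sp3: 4 σ bonds, 4 electron-density regions.
C5: 3 σ bonds, plus one π bond; 3 regions of electron density → sp2.
C6: 3 σ bonds, plus one π bond; 3 regions of electron density → sp2.
C7: 4 σ bonds; 4 regions of electron density → sp3.
C8 carries 3 σ bonds, plus one π bond, giving a steric number of 3, so it is sp2.
C9 is sp2: 3 σ bonds, plus one π bond, 3 electron-density regions.

C1 sp2, C2 sp, C3 sp2, C4 sp3, C5 sp2, C6 sp2, C7 sp3, C8 sp2, C9 sp2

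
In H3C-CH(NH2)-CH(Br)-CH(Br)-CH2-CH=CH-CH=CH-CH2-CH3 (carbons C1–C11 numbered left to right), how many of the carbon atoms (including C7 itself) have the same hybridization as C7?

4

C7 is sp2 (one π bond).
C1: sp3
C2: sp3
C3: sp3
C4: sp3
C5: sp3
C6: sp2 ✓
C7: sp2 ✓
C8: sp2 ✓
C9: sp2 ✓
C10: sp3
C11: sp3
4 carbons are sp2.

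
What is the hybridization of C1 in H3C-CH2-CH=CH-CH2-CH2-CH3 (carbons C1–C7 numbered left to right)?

sp³

C1 — 4 σ bonds. Steric number 4, so sp3.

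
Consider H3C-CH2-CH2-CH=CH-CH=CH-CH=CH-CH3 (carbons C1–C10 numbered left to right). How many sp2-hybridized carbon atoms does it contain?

C1: sp3
C2: sp3
C3: sp3
C4: sp2 ✓
C5: sp2 ✓
C6: sp2 ✓
C7: sp2 ✓
C8: sp2 ✓
C9: sp2 ✓
C10: sp3
C4, C5, C6, C7, C8, C9 → 6 sp2 carbons.

6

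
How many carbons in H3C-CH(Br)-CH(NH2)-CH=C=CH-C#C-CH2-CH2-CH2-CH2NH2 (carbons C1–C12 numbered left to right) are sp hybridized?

3

C1: sp3
C2: sp3
C3: sp3
C4: sp2
C5: sp ✓
C6: sp2
C7: sp ✓
C8: sp ✓
C9: sp3
C10: sp3
C11: sp3
C12: sp3
C5, C7, C8 → 3 sp carbons.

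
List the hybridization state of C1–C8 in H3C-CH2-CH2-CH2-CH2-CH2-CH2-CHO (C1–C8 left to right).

C1 carries 4 σ bonds, giving a steric number of 4, so it is sp3.
C2 is sp3: 4 σ bonds, 4 electron-density regions.
C3 is sp3: 4 σ bonds, 4 electron-density regions.
C4 carries 4 σ bonds, giving a steric number of 4, so it is sp3.
C5 carries 4 σ bonds, giving a steric number of 4, so it is sp3.
C6 is sp3: 4 σ bonds, 4 electron-density regions.
C7 (4 σ bonds) has steric number 4: sp3.
C8 is sp2: 3 σ bonds, plus one π bond, 3 electron-density regions.

C1 sp3, C2 sp3, C3 sp3, C4 sp3, C5 sp3, C6 sp3, C7 sp3, C8 sp2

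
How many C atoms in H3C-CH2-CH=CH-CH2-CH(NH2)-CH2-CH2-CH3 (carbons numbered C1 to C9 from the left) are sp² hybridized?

2

C1: sp3
C2: sp3
C3: sp2 ✓
C4: sp2 ✓
C5: sp3
C6: sp3
C7: sp3
C8: sp3
C9: sp3
C3, C4 → 2 sp2 carbons.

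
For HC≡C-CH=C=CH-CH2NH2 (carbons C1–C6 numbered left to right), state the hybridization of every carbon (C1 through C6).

C1 sp, C2 sp, C3 sp2, C4 sp, C5 sp2, C6 sp3

C1: 2 σ bonds, plus two π bonds — 2 electron domains, sp.
C2: 2 σ bonds, plus two π bonds — 2 electron domains, sp.
C3 carries 3 σ bonds, plus one π bond, giving a steric number of 3, so it is sp2.
C4 — 2 σ bonds, plus two π bonds. Steric number 2, so sp.
C5: 3 σ bonds, plus one π bond; 3 regions of electron density → sp2.
C6: 4 σ bonds — 4 electron domains, sp3.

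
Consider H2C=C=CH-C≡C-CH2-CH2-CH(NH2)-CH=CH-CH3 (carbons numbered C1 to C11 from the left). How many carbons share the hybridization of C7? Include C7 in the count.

C7 is sp3 (only σ bonds).
C1: sp2
C2: sp
C3: sp2
C4: sp
C5: sp
C6: sp3 ✓
C7: sp3 ✓
C8: sp3 ✓
C9: sp2
C10: sp2
C11: sp3 ✓
4 carbons are sp3.

4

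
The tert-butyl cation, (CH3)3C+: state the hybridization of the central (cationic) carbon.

Three σ bonds and an empty p orbital; no lone pair → steric number 3 → sp2 and planar.

sp^2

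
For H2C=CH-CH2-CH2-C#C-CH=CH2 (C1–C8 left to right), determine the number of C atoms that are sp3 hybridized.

2

C1: sp2
C2: sp2
C3: sp3 ✓
C4: sp3 ✓
C5: sp
C6: sp
C7: sp2
C8: sp2
C3, C4 → 2 sp3 carbons.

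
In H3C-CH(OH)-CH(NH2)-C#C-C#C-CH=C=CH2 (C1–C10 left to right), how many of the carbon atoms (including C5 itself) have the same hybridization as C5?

C5 is sp (two π bonds).
C1: sp3
C2: sp3
C3: sp3
C4: sp ✓
C5: sp ✓
C6: sp ✓
C7: sp ✓
C8: sp2
C9: sp ✓
C10: sp2
5 carbons are sp.

5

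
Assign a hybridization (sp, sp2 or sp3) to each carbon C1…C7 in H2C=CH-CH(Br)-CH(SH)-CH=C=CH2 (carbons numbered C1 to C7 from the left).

C1 sp2, C2 sp2, C3 sp3, C4 sp3, C5 sp2, C6 sp, C7 sp2

C1: 3 σ bonds, plus one π bond; 3 regions of electron density → sp2.
C2: 3 σ bonds, plus one π bond; 3 regions of electron density → sp2.
C3 (4 σ bonds) has steric number 4: sp3.
C4: 4 σ bonds — 4 electron domains, sp3.
C5 — 3 σ bonds, plus one π bond. Steric number 3, so sp2.
C6 carries 2 σ bonds, plus two π bonds, giving a steric number of 2, so it is sp.
C7: 3 σ bonds, plus one π bond; 3 regions of electron density → sp2.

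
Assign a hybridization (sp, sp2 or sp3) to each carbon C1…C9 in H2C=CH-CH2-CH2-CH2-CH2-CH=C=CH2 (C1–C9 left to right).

C1: 3 σ bonds, plus one π bond — 3 electron domains, sp2.
C2: 3 σ bonds, plus one π bond — 3 electron domains, sp2.
C3 (4 σ bonds) has steric number 4: sp3.
C4 — 4 σ bonds. Steric number 4, so sp3.
C5 carries 4 σ bonds, giving a steric number of 4, so it is sp3.
C6: 4 σ bonds; 4 regions of electron density → sp3.
C7 is sp2: 3 σ bonds, plus one π bond, 3 electron-density regions.
C8 carries 2 σ bonds, plus two π bonds, giving a steric number of 2, so it is sp.
C9: 3 σ bonds, plus one π bond; 3 regions of electron density → sp2.

C1 sp2, C2 sp2, C3 sp3, C4 sp3, C5 sp3, C6 sp3, C7 sp2, C8 sp, C9 sp2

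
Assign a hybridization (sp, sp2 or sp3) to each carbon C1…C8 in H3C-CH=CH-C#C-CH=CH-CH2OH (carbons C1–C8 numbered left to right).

C1 is sp3: 4 σ bonds, 4 electron-density regions.
C2 has 3 σ bonds, plus one π bond: steric number 3 → sp2.
C3 (3 σ bonds, plus one π bond) has steric number 3: sp2.
C4 carries 2 σ bonds, plus two π bonds, giving a steric number of 2, so it is sp.
C5 has 2 σ bonds, plus two π bonds: steric number 2 → sp.
C6 has 3 σ bonds, plus one π bond: steric number 3 → sp2.
C7 (3 σ bonds, plus one π bond) has steric number 3: sp2.
C8 (4 σ bonds) has steric number 4: sp3.

C1 sp3, C2 sp2, C3 sp2, C4 sp, C5 sp, C6 sp2, C7 sp2, C8 sp3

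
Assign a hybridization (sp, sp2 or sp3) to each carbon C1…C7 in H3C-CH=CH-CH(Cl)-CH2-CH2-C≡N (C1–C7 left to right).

C1 sp3, C2 sp2, C3 sp2, C4 sp3, C5 sp3, C6 sp3, C7 sp

C1 carries 4 σ bonds, giving a steric number of 4, so it is sp3.
C2 (3 σ bonds, plus one π bond) has steric number 3: sp2.
C3: 3 σ bonds, plus one π bond — 3 electron domains, sp2.
C4 (4 σ bonds) has steric number 4: sp3.
C5: 4 σ bonds; 4 regions of electron density → sp3.
C6: 4 σ bonds; 4 regions of electron density → sp3.
C7: 2 σ bonds, plus two π bonds; 2 regions of electron density → sp.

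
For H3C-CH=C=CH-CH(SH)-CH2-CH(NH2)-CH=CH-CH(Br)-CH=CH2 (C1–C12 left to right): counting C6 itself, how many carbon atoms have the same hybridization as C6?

5

C6 is sp3 (only σ bonds).
C1: sp3 ✓
C2: sp2
C3: sp
C4: sp2
C5: sp3 ✓
C6: sp3 ✓
C7: sp3 ✓
C8: sp2
C9: sp2
C10: sp3 ✓
C11: sp2
C12: sp2
5 carbons are sp3.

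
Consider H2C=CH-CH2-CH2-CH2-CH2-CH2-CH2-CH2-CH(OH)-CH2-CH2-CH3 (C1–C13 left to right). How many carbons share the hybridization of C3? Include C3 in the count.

C3 is sp3 (only σ bonds).
C1: sp2
C2: sp2
C3: sp3 ✓
C4: sp3 ✓
C5: sp3 ✓
C6: sp3 ✓
C7: sp3 ✓
C8: sp3 ✓
C9: sp3 ✓
C10: sp3 ✓
C11: sp3 ✓
C12: sp3 ✓
C13: sp3 ✓
11 carbons are sp3.

11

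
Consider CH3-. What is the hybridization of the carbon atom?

Three σ bonds + one lone pair = steric number 4 → sp3, pyramidal.

sp³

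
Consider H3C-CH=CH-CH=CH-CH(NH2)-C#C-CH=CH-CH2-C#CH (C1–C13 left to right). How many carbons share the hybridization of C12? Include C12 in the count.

C12 is sp (two π bonds).
C1: sp3
C2: sp2
C3: sp2
C4: sp2
C5: sp2
C6: sp3
C7: sp ✓
C8: sp ✓
C9: sp2
C10: sp2
C11: sp3
C12: sp ✓
C13: sp ✓
4 carbons are sp.

4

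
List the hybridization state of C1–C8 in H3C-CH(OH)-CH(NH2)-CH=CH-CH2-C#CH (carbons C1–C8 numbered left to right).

C1 sp3, C2 sp3, C3 sp3, C4 sp2, C5 sp2, C6 sp3, C7 sp, C8 sp

C1 has 4 σ bonds: steric number 4 → sp3.
C2 — 4 σ bonds. Steric number 4, so sp3.
C3 (4 σ bonds) has steric number 4: sp3.
C4: 3 σ bonds, plus one π bond; 3 regions of electron density → sp2.
C5 carries 3 σ bonds, plus one π bond, giving a steric number of 3, so it is sp2.
C6: 4 σ bonds — 4 electron domains, sp3.
C7 is sp: 2 σ bonds, plus two π bonds, 2 electron-density regions.
C8 has 2 σ bonds, plus two π bonds: steric number 2 → sp.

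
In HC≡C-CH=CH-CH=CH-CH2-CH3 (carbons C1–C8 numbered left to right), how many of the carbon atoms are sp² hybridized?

4

C1: sp
C2: sp
C3: sp2 ✓
C4: sp2 ✓
C5: sp2 ✓
C6: sp2 ✓
C7: sp3
C8: sp3
C3, C4, C5, C6 → 4 sp2 carbons.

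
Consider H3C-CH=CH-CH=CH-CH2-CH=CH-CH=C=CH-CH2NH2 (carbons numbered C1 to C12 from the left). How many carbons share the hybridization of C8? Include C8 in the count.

8

C8 is sp2 (one π bond).
C1: sp3
C2: sp2 ✓
C3: sp2 ✓
C4: sp2 ✓
C5: sp2 ✓
C6: sp3
C7: sp2 ✓
C8: sp2 ✓
C9: sp2 ✓
C10: sp
C11: sp2 ✓
C12: sp3
8 carbons are sp2.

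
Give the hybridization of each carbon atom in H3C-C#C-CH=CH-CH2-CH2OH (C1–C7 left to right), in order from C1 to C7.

C1 sp3, C2 sp, C3 sp, C4 sp2, C5 sp2, C6 sp3, C7 sp3

C1 — 4 σ bonds. Steric number 4, so sp3.
C2 — 2 σ bonds, plus two π bonds. Steric number 2, so sp.
C3 carries 2 σ bonds, plus two π bonds, giving a steric number of 2, so it is sp.
C4 has 3 σ bonds, plus one π bond: steric number 3 → sp2.
C5 (3 σ bonds, plus one π bond) has steric number 3: sp2.
C6 is sp3: 4 σ bonds, 4 electron-density regions.
C7 is sp3: 4 σ bonds, 4 electron-density regions.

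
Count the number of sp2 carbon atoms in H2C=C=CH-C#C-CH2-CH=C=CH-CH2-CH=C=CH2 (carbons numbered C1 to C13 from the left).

C1: sp2 ✓
C2: sp
C3: sp2 ✓
C4: sp
C5: sp
C6: sp3
C7: sp2 ✓
C8: sp
C9: sp2 ✓
C10: sp3
C11: sp2 ✓
C12: sp
C13: sp2 ✓
C1, C3, C7, C9, C11, C13 → 6 sp2 carbons.

6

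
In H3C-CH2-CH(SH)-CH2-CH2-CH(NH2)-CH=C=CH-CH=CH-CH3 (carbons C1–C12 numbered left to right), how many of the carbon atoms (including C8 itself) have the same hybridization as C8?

C8 is sp (two π bonds).
C1: sp3
C2: sp3
C3: sp3
C4: sp3
C5: sp3
C6: sp3
C7: sp2
C8: sp ✓
C9: sp2
C10: sp2
C11: sp2
C12: sp3
1 carbon is sp.

1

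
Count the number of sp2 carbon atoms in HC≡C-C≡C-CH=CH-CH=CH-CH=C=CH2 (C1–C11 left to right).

6

C1: sp
C2: sp
C3: sp
C4: sp
C5: sp2 ✓
C6: sp2 ✓
C7: sp2 ✓
C8: sp2 ✓
C9: sp2 ✓
C10: sp
C11: sp2 ✓
C5, C6, C7, C8, C9, C11 → 6 sp2 carbons.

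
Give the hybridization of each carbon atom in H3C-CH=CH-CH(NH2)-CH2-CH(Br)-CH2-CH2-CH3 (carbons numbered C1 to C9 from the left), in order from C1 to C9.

C1 sp3, C2 sp2, C3 sp2, C4 sp3, C5 sp3, C6 sp3, C7 sp3, C8 sp3, C9 sp3

C1 is sp3: 4 σ bonds, 4 electron-density regions.
C2: 3 σ bonds, plus one π bond — 3 electron domains, sp2.
C3: 3 σ bonds, plus one π bond — 3 electron domains, sp2.
C4: 4 σ bonds; 4 regions of electron density → sp3.
C5 is sp3: 4 σ bonds, 4 electron-density regions.
C6 has 4 σ bonds: steric number 4 → sp3.
C7: 4 σ bonds — 4 electron domains, sp3.
C8: 4 σ bonds; 4 regions of electron density → sp3.
C9 (4 σ bonds) has steric number 4: sp3.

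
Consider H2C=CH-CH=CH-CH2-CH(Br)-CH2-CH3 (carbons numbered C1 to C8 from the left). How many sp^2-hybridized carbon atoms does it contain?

C1: sp2 ✓
C2: sp2 ✓
C3: sp2 ✓
C4: sp2 ✓
C5: sp3
C6: sp3
C7: sp3
C8: sp3
C1, C2, C3, C4 → 4 sp2 carbons.

4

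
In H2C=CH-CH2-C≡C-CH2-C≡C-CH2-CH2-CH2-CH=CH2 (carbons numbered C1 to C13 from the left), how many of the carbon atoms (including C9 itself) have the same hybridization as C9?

C9 is sp3 (only σ bonds).
C1: sp2
C2: sp2
C3: sp3 ✓
C4: sp
C5: sp
C6: sp3 ✓
C7: sp
C8: sp
C9: sp3 ✓
C10: sp3 ✓
C11: sp3 ✓
C12: sp2
C13: sp2
5 carbons are sp3.

5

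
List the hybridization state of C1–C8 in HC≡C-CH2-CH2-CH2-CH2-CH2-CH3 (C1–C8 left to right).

C1 sp, C2 sp, C3 sp3, C4 sp3, C5 sp3, C6 sp3, C7 sp3, C8 sp3

C1: 2 σ bonds, plus two π bonds — 2 electron domains, sp.
C2 has 2 σ bonds, plus two π bonds: steric number 2 → sp.
C3 has 4 σ bonds: steric number 4 → sp3.
C4 is sp3: 4 σ bonds, 4 electron-density regions.
C5 carries 4 σ bonds, giving a steric number of 4, so it is sp3.
C6 is sp3: 4 σ bonds, 4 electron-density regions.
C7 is sp3: 4 σ bonds, 4 electron-density regions.
C8 (4 σ bonds) has steric number 4: sp3.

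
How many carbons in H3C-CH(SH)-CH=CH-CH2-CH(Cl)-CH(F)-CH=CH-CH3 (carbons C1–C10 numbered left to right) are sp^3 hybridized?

C1: sp3 ✓
C2: sp3 ✓
C3: sp2
C4: sp2
C5: sp3 ✓
C6: sp3 ✓
C7: sp3 ✓
C8: sp2
C9: sp2
C10: sp3 ✓
C1, C2, C5, C6, C7, C10 → 6 sp3 carbons.

6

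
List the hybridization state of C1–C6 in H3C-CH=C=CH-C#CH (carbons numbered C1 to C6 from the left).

C1 — 4 σ bonds. Steric number 4, so sp3.
C2: 3 σ bonds, plus one π bond; 3 regions of electron density → sp2.
C3 carries 2 σ bonds, plus two π bonds, giving a steric number of 2, so it is sp.
C4 is sp2: 3 σ bonds, plus one π bond, 3 electron-density regions.
C5: 2 σ bonds, plus two π bonds; 2 regions of electron density → sp.
C6 is sp: 2 σ bonds, plus two π bonds, 2 electron-density regions.

C1 sp3, C2 sp2, C3 sp, C4 sp2, C5 sp, C6 sp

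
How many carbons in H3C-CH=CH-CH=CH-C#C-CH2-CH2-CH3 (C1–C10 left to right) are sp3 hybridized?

4

C1: sp3 ✓
C2: sp2
C3: sp2
C4: sp2
C5: sp2
C6: sp
C7: sp
C8: sp3 ✓
C9: sp3 ✓
C10: sp3 ✓
C1, C8, C9, C10 → 4 sp3 carbons.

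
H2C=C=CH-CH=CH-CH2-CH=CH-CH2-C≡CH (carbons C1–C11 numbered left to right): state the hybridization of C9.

sp3

C9: 4 σ bonds — 4 electron domains, sp3.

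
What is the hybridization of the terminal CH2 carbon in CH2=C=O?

sp2

The terminal CH2 carbon is sp2: 3 σ bonds, plus one π bond, 3 electron-density regions.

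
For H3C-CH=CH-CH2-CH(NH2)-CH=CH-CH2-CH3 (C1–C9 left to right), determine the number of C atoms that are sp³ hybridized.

C1: sp3 ✓
C2: sp2
C3: sp2
C4: sp3 ✓
C5: sp3 ✓
C6: sp2
C7: sp2
C8: sp3 ✓
C9: sp3 ✓
C1, C4, C5, C8, C9 → 5 sp3 carbons.

5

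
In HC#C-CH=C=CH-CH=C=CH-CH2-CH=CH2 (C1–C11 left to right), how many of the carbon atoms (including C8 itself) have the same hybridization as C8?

6

C8 is sp2 (one π bond).
C1: sp
C2: sp
C3: sp2 ✓
C4: sp
C5: sp2 ✓
C6: sp2 ✓
C7: sp
C8: sp2 ✓
C9: sp3
C10: sp2 ✓
C11: sp2 ✓
6 carbons are sp2.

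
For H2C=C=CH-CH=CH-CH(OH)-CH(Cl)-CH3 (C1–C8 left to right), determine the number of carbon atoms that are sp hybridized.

C1: sp2
C2: sp ✓
C3: sp2
C4: sp2
C5: sp2
C6: sp3
C7: sp3
C8: sp3
C2 → 1 sp carbon.

1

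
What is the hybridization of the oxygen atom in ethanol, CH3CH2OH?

The oxygen atom carries 2 σ bonds and 2 lone pairs, giving a steric number of 4, so it is sp3.

sp^3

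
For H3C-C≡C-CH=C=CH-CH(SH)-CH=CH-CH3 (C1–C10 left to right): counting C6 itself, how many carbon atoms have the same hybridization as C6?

4

C6 is sp2 (one π bond).
C1: sp3
C2: sp
C3: sp
C4: sp2 ✓
C5: sp
C6: sp2 ✓
C7: sp3
C8: sp2 ✓
C9: sp2 ✓
C10: sp3
4 carbons are sp2.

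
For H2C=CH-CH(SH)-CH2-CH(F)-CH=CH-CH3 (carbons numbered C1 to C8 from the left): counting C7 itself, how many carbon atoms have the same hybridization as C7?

C7 is sp2 (one π bond).
C1: sp2 ✓
C2: sp2 ✓
C3: sp3
C4: sp3
C5: sp3
C6: sp2 ✓
C7: sp2 ✓
C8: sp3
4 carbons are sp2.

4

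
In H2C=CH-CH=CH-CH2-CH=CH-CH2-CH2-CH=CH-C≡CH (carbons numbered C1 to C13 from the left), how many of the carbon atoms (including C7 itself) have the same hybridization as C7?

8

C7 is sp2 (one π bond).
C1: sp2 ✓
C2: sp2 ✓
C3: sp2 ✓
C4: sp2 ✓
C5: sp3
C6: sp2 ✓
C7: sp2 ✓
C8: sp3
C9: sp3
C10: sp2 ✓
C11: sp2 ✓
C12: sp
C13: sp
8 carbons are sp2.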